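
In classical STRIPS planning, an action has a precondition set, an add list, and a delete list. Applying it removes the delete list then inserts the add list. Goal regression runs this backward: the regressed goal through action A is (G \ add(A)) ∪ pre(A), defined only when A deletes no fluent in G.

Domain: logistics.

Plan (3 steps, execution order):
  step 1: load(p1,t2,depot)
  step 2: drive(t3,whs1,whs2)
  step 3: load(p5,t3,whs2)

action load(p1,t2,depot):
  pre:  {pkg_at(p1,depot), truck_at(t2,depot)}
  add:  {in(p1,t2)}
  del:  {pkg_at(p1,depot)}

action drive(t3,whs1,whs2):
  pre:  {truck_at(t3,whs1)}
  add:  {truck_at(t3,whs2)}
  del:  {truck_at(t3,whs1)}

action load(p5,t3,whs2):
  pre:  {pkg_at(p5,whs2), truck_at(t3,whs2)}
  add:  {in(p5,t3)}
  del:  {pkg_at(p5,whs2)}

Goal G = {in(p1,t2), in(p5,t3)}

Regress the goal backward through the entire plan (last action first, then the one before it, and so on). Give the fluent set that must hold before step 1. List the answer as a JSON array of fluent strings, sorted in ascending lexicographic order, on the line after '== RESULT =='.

Regress step by step:
  through step 3 (load(p5,t3,whs2)): drop {in(p5,t3)}, keep {in(p1,t2)}, require {pkg_at(p5,whs2), truck_at(t3,whs2)}
    → {in(p1,t2), pkg_at(p5,whs2), truck_at(t3,whs2)}
  through step 2 (drive(t3,whs1,whs2)): drop {truck_at(t3,whs2)}, keep {in(p1,t2), pkg_at(p5,whs2)}, require {truck_at(t3,whs1)}
    → {in(p1,t2), pkg_at(p5,whs2), truck_at(t3,whs1)}
  through step 1 (load(p1,t2,depot)): drop {in(p1,t2)}, keep {pkg_at(p5,whs2), truck_at(t3,whs1)}, require {pkg_at(p1,depot), truck_at(t2,depot)}
    → {pkg_at(p1,depot), pkg_at(p5,whs2), truck_at(t2,depot), truck_at(t3,whs1)}

== RESULT ==
["pkg_at(p1,depot)", "pkg_at(p5,whs2)", "truck_at(t2,depot)", "truck_at(t3,whs1)"]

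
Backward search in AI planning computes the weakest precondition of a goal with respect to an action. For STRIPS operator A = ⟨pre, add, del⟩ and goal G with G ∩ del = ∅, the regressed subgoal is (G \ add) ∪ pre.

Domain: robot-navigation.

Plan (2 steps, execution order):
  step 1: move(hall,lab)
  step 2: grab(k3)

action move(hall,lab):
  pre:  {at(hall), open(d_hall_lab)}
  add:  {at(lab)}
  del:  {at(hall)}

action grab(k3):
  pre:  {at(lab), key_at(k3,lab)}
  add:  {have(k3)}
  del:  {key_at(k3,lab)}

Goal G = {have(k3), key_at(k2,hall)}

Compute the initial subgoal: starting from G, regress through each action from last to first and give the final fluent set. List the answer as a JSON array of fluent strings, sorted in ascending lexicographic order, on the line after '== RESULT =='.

Regress step by step:
  through step 2 (grab(k3)): drop {have(k3)}, keep {key_at(k2,hall)}, require {at(lab), key_at(k3,lab)}
    → {at(lab), key_at(k2,hall), key_at(k3,lab)}
  through step 1 (move(hall,lab)): drop {at(lab)}, keep {key_at(k2,hall), key_at(k3,lab)}, require {at(hall), open(d_hall_lab)}
    → {at(hall), key_at(k2,hall), key_at(k3,lab), open(d_hall_lab)}

== RESULT ==
["at(hall)", "key_at(k2,hall)", "key_at(k3,lab)", "open(d_hall_lab)"]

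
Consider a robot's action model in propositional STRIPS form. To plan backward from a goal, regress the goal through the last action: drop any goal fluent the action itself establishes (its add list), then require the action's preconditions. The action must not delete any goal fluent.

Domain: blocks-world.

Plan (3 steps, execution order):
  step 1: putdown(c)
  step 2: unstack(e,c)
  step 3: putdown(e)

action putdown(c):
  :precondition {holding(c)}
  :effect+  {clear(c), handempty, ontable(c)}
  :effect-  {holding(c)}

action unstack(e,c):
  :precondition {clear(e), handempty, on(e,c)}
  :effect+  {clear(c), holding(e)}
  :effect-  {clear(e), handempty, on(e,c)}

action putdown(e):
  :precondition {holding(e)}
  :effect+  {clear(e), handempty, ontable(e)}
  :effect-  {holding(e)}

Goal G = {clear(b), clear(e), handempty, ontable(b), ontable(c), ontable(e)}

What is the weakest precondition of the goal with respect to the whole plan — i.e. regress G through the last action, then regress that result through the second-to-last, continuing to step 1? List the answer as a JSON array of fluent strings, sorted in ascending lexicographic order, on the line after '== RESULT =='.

Regress step by step:
  through step 3 (putdown(e)): drop {clear(e), handempty, ontable(e)}, keep {clear(b), ontable(b), ontable(c)}, require {holding(e)}
    → {clear(b), holding(e), ontable(b), ontable(c)}
  through step 2 (unstack(e,c)): drop {holding(e)}, keep {clear(b), ontable(b), ontable(c)}, require {clear(e), handempty, on(e,c)}
    → {clear(b), clear(e), handempty, on(e,c), ontable(b), ontable(c)}
  through step 1 (putdown(c)): drop {handempty, ontable(c)}, keep {clear(b), clear(e), on(e,c), ontable(b)}, require {holding(c)}
    → {clear(b), clear(e), holding(c), on(e,c), ontable(b)}

== RESULT ==
["clear(b)", "clear(e)", "holding(c)", "on(e,c)", "ontable(b)"]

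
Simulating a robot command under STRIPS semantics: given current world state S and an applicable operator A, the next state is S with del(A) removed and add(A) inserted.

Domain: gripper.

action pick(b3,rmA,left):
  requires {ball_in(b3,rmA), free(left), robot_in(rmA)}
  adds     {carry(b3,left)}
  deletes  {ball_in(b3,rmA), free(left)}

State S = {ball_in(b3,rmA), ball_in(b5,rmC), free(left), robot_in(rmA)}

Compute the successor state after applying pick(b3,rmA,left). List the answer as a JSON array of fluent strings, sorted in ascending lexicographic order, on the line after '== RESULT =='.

Compute (S \ del) ∪ add:
  pre ⊆ S: {ball_in(b3,rmA), free(left), robot_in(rmA)} ⊆ S  — applicable
  S \ del = {ball_in(b5,rmC), robot_in(rmA)}
  ∪ add   = {ball_in(b5,rmC), carry(b3,left), robot_in(rmA)}

== RESULT ==
["ball_in(b5,rmC)", "carry(b3,left)", "robot_in(rmA)"]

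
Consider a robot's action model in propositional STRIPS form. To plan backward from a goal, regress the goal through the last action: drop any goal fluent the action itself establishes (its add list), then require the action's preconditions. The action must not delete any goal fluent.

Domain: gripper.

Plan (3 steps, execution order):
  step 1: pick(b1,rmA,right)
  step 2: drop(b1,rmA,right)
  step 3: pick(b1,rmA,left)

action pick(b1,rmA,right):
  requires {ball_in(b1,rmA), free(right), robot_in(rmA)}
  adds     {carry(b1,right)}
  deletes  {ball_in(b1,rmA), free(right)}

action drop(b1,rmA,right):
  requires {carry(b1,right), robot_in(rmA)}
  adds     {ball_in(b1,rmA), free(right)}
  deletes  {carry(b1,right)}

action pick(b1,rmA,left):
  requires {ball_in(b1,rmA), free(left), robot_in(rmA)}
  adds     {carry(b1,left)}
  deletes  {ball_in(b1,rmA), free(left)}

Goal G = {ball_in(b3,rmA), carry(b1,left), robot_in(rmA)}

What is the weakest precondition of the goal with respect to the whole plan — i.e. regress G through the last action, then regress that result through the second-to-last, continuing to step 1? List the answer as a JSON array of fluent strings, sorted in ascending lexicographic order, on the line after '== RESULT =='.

Regress step by step:
  through step 3 (pick(b1,rmA,left)): drop {carry(b1,left)}, keep {ball_in(b3,rmA), robot_in(rmA)}, require {ball_in(b1,rmA), free(left), robot_in(rmA)}
    → {ball_in(b1,rmA), ball_in(b3,rmA), free(left), robot_in(rmA)}
  through step 2 (drop(b1,rmA,right)): drop {ball_in(b1,rmA)}, keep {ball_in(b3,rmA), free(left), robot_in(rmA)}, require {carry(b1,right), robot_in(rmA)}
    → {ball_in(b3,rmA), carry(b1,right), free(left), robot_in(rmA)}
  through step 1 (pick(b1,rmA,right)): drop {carry(b1,right)}, keep {ball_in(b3,rmA), free(left), robot_in(rmA)}, require {ball_in(b1,rmA), free(right), robot_in(rmA)}
    → {ball_in(b1,rmA), ball_in(b3,rmA), free(left), free(right), robot_in(rmA)}

== RESULT ==
["ball_in(b1,rmA)", "ball_in(b3,rmA)", "free(left)", "free(right)", "robot_in(rmA)"]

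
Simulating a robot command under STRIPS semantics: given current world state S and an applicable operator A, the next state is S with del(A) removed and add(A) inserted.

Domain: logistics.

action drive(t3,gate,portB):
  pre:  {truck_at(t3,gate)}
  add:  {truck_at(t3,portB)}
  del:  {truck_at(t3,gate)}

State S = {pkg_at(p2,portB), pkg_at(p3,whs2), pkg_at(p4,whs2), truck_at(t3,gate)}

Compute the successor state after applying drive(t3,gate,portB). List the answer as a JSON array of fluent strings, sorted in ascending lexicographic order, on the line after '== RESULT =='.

Compute (S \ del) ∪ add:
  pre ⊆ S: {truck_at(t3,gate)} ⊆ S  — applicable
  S \ del = {pkg_at(p2,portB), pkg_at(p3,whs2), pkg_at(p4,whs2)}
  ∪ add   = {pkg_at(p2,portB), pkg_at(p3,whs2), pkg_at(p4,whs2), truck_at(t3,portB)}

== RESULT ==
["pkg_at(p2,portB)", "pkg_at(p3,whs2)", "pkg_at(p4,whs2)", "truck_at(t3,portB)"]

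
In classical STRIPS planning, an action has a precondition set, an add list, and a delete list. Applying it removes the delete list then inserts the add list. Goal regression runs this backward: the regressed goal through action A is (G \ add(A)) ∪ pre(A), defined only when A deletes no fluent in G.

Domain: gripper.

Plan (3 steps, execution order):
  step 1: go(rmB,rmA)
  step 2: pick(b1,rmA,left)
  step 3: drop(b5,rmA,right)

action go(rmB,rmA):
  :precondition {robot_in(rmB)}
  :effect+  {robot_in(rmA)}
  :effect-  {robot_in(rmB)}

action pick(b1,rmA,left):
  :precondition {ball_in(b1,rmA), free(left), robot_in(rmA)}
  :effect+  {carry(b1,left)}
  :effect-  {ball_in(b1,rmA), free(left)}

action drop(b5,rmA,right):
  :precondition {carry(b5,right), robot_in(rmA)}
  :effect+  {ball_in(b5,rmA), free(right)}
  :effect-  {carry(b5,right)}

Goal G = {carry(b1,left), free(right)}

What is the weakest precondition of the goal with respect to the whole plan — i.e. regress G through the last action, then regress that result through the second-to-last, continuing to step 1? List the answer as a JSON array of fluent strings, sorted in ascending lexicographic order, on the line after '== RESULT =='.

Regress step by step:
  through step 3 (drop(b5,rmA,right)): drop {free(right)}, keep {carry(b1,left)}, require {carry(b5,right), robot_in(rmA)}
    → {carry(b1,left), carry(b5,right), robot_in(rmA)}
  through step 2 (pick(b1,rmA,left)): drop {carry(b1,left)}, keep {carry(b5,right), robot_in(rmA)}, require {ball_in(b1,rmA), free(left), robot_in(rmA)}
    → {ball_in(b1,rmA), carry(b5,right), free(left), robot_in(rmA)}
  through step 1 (go(rmB,rmA)): drop {robot_in(rmA)}, keep {ball_in(b1,rmA), carry(b5,right), free(left)}, require {robot_in(rmB)}
    → {ball_in(b1,rmA), carry(b5,right), free(left), robot_in(rmB)}

== RESULT ==
["ball_in(b1,rmA)", "carry(b5,right)", "free(left)", "robot_in(rmB)"]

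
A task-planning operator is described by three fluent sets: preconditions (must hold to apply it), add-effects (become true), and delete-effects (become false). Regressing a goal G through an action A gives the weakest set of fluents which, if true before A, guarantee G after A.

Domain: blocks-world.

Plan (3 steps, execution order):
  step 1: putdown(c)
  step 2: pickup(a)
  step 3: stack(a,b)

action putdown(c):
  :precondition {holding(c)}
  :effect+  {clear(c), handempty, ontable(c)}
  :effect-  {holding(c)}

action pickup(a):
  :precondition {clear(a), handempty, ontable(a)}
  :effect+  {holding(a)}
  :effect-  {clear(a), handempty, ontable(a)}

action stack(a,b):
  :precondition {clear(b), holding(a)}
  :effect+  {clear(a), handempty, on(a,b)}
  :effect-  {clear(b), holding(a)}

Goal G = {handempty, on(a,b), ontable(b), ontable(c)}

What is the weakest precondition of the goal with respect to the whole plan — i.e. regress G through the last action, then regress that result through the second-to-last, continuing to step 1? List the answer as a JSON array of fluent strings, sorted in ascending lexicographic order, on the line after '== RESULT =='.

Regress step by step:
  through step 3 (stack(a,b)): drop {handempty, on(a,b)}, keep {ontable(b), ontable(c)}, require {clear(b), holding(a)}
    → {clear(b), holding(a), ontable(b), ontable(c)}
  through step 2 (pickup(a)): drop {holding(a)}, keep {clear(b), ontable(b), ontable(c)}, require {clear(a), handempty, ontable(a)}
    → {clear(a), clear(b), handempty, ontable(a), ontable(b), ontable(c)}
  through step 1 (putdown(c)): drop {handempty, ontable(c)}, keep {clear(a), clear(b), ontable(a), ontable(b)}, require {holding(c)}
    → {clear(a), clear(b), holding(c), ontable(a), ontable(b)}

== RESULT ==
["clear(a)", "clear(b)", "holding(c)", "ontable(a)", "ontable(b)"]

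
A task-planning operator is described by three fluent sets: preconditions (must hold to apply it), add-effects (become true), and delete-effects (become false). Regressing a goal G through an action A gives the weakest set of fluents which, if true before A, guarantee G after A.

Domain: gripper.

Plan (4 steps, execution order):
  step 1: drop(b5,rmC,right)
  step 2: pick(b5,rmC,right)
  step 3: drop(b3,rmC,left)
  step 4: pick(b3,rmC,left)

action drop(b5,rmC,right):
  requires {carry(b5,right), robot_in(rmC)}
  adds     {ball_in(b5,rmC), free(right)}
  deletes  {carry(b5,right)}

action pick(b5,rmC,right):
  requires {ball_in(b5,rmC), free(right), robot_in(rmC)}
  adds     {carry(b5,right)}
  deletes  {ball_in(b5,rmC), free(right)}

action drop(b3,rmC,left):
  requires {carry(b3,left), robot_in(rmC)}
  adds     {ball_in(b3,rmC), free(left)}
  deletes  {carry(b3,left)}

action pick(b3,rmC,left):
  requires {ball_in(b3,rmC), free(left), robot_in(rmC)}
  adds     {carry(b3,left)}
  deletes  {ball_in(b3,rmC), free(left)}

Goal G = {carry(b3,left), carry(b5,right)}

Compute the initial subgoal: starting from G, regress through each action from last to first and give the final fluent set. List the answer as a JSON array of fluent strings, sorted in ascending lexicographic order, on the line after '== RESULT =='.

Work backward from the goal:
  through step 4 (pick(b3,rmC,left)): drop {carry(b3,left)}, keep {carry(b5,right)}, require {ball_in(b3,rmC), free(left), robot_in(rmC)}
    → {ball_in(b3,rmC), carry(b5,right), free(left), robot_in(rmC)}
  through step 3 (drop(b3,rmC,left)): drop {ball_in(b3,rmC), free(left)}, keep {carry(b5,right), robot_in(rmC)}, require {carry(b3,left), robot_in(rmC)}
    → {carry(b3,left), carry(b5,right), robot_in(rmC)}
  through step 2 (pick(b5,rmC,right)): drop {carry(b5,right)}, keep {carry(b3,left), robot_in(rmC)}, require {ball_in(b5,rmC), free(right), robot_in(rmC)}
    → {ball_in(b5,rmC), carry(b3,left), free(right), robot_in(rmC)}
  through step 1 (drop(b5,rmC,right)): drop {ball_in(b5,rmC), free(right)}, keep {carry(b3,left), robot_in(rmC)}, require {carry(b5,right), robot_in(rmC)}
    → {carry(b3,left), carry(b5,right), robot_in(rmC)}

== RESULT ==
["carry(b3,left)", "carry(b5,right)", "robot_in(rmC)"]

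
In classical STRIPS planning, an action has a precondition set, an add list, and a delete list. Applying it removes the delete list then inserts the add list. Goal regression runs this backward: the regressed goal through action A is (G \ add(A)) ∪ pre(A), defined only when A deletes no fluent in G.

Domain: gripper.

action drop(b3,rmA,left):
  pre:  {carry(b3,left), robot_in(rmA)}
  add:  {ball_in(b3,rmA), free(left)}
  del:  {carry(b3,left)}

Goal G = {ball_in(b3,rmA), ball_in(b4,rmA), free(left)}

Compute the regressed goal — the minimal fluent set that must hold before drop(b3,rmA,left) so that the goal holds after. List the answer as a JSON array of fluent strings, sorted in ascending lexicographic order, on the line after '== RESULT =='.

Regress:
  G ∩ del = {}  (empty — regression defined)
  G \ add = {ball_in(b3,rmA), ball_in(b4,rmA), free(left)} \ {ball_in(b3,rmA), free(left)} = {ball_in(b4,rmA)}
  ∪ pre   = {ball_in(b4,rmA)} ∪ {carry(b3,left), robot_in(rmA)}
          = {ball_in(b4,rmA), carry(b3,left), robot_in(rmA)}

== RESULT ==
["ball_in(b4,rmA)", "carry(b3,left)", "robot_in(rmA)"]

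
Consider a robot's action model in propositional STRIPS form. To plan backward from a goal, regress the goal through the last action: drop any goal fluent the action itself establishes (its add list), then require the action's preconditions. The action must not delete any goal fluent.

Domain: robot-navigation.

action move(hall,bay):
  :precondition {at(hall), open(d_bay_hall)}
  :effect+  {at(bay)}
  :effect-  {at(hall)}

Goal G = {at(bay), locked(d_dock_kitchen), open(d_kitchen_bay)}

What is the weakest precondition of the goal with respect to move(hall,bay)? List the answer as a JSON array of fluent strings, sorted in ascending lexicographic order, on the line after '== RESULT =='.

Regress:
  G ∩ del = {}  (empty — regression defined)
  G \ add = {at(bay), locked(d_dock_kitchen), open(d_kitchen_bay)} \ {at(bay)} = {locked(d_dock_kitchen), open(d_kitchen_bay)}
  ∪ pre   = {locked(d_dock_kitchen), open(d_kitchen_bay)} ∪ {at(hall), open(d_bay_hall)}
          = {at(hall), locked(d_dock_kitchen), open(d_bay_hall), open(d_kitchen_bay)}

== RESULT ==
["at(hall)", "locked(d_dock_kitchen)", "open(d_bay_hall)", "open(d_kitchen_bay)"]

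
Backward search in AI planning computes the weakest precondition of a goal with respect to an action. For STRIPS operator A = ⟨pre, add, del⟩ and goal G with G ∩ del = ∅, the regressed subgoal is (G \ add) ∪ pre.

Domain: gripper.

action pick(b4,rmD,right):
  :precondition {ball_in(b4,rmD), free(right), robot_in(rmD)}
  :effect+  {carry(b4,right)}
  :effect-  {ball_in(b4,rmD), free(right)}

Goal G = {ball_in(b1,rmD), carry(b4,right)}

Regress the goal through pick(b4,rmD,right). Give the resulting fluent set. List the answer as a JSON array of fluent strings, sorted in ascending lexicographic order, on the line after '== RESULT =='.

Regress:
  G ∩ del = {}  (empty — regression defined)
  G \ add = {ball_in(b1,rmD), carry(b4,right)} \ {carry(b4,right)} = {ball_in(b1,rmD)}
  ∪ pre   = {ball_in(b1,rmD)} ∪ {ball_in(b4,rmD), free(right), robot_in(rmD)}
          = {ball_in(b1,rmD), ball_in(b4,rmD), free(right), robot_in(rmD)}

== RESULT ==
["ball_in(b1,rmD)", "ball_in(b4,rmD)", "free(right)", "robot_in(rmD)"]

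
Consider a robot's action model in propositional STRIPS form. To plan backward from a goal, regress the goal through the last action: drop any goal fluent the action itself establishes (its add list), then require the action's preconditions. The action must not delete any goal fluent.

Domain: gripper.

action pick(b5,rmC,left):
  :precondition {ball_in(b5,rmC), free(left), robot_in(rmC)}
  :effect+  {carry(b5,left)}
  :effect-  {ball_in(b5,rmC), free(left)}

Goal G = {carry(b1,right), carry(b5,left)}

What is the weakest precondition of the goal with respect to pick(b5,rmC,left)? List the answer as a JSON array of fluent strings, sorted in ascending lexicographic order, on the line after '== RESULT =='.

Compute (G \ add) ∪ pre:
  G ∩ del = {}  (empty — regression defined)
  G \ add = {carry(b1,right), carry(b5,left)} \ {carry(b5,left)} = {carry(b1,right)}
  ∪ pre   = {carry(b1,right)} ∪ {ball_in(b5,rmC), free(left), robot_in(rmC)}
          = {ball_in(b5,rmC), carry(b1,right), free(left), robot_in(rmC)}

== RESULT ==
["ball_in(b5,rmC)", "carry(b1,right)", "free(left)", "robot_in(rmC)"]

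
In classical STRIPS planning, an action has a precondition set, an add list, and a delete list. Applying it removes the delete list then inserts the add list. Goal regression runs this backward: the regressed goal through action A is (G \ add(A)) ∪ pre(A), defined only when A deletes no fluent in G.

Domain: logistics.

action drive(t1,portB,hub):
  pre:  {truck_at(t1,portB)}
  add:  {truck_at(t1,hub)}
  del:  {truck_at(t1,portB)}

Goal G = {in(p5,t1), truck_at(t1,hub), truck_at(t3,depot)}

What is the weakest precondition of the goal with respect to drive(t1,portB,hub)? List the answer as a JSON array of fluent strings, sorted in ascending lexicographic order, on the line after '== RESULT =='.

Compute (G \ add) ∪ pre:
  G ∩ del = {}  (empty — regression defined)
  G \ add = {in(p5,t1), truck_at(t1,hub), truck_at(t3,depot)} \ {truck_at(t1,hub)} = {in(p5,t1), truck_at(t3,depot)}
  ∪ pre   = {in(p5,t1), truck_at(t3,depot)} ∪ {truck_at(t1,portB)}
          = {in(p5,t1), truck_at(t1,portB), truck_at(t3,depot)}

== RESULT ==
["in(p5,t1)", "truck_at(t1,portB)", "truck_at(t3,depot)"]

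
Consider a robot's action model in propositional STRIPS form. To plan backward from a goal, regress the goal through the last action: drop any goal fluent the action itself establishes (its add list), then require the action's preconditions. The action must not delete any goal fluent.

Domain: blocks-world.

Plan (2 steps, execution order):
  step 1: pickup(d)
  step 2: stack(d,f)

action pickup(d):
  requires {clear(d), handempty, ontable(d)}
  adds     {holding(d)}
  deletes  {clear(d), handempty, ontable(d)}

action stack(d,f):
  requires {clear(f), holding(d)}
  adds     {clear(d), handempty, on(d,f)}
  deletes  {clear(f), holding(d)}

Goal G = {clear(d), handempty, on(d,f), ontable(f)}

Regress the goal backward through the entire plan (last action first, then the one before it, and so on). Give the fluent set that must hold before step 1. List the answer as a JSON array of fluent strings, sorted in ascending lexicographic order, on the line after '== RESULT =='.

Regress step by step:
  through step 2 (stack(d,f)): drop {clear(d), handempty, on(d,f)}, keep {ontable(f)}, require {clear(f), holding(d)}
    → {clear(f), holding(d), ontable(f)}
  through step 1 (pickup(d)): drop {holding(d)}, keep {clear(f), ontable(f)}, require {clear(d), handempty, ontable(d)}
    → {clear(d), clear(f), handempty, ontable(d), ontable(f)}

== RESULT ==
["clear(d)", "clear(f)", "handempty", "ontable(d)", "ontable(f)"]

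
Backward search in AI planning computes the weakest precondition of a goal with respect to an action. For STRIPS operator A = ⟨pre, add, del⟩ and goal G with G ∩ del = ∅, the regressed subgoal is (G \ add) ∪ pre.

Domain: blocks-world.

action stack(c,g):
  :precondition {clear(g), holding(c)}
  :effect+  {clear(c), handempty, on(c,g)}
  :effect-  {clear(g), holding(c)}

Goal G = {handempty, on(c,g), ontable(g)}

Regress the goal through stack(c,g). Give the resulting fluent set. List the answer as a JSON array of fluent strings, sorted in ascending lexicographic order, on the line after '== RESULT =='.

Regress:
  G ∩ del = {}  (empty — regression defined)
  G \ add = {handempty, on(c,g), ontable(g)} \ {clear(c), handempty, on(c,g)} = {ontable(g)}
  ∪ pre   = {ontable(g)} ∪ {clear(g), holding(c)}
          = {clear(g), holding(c), ontable(g)}

== RESULT ==
["clear(g)", "holding(c)", "ontable(g)"]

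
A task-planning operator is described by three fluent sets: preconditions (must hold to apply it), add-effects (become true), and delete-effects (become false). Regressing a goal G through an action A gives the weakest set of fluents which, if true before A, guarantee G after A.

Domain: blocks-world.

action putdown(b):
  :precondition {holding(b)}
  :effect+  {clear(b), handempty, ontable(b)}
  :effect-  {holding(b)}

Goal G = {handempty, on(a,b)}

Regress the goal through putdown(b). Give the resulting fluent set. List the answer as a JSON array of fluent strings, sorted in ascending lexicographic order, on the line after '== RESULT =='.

Regress:
  G ∩ del = {}  (empty — regression defined)
  G \ add = {handempty, on(a,b)} \ {clear(b), handempty, ontable(b)} = {on(a,b)}
  ∪ pre   = {on(a,b)} ∪ {holding(b)}
          = {holding(b), on(a,b)}

== RESULT ==
["holding(b)", "on(a,b)"]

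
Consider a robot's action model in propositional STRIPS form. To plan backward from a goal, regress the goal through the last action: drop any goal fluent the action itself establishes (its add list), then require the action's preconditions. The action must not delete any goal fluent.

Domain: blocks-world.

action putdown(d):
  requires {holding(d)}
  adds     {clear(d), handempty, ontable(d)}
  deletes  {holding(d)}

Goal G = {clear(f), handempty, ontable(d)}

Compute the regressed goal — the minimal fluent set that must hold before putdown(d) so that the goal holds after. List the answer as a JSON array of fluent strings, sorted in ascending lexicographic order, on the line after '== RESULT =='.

Regress:
  G ∩ del = {}  (empty — regression defined)
  G \ add = {clear(f), handempty, ontable(d)} \ {clear(d), handempty, ontable(d)} = {clear(f)}
  ∪ pre   = {clear(f)} ∪ {holding(d)}
          = {clear(f), holding(d)}

== RESULT ==
["clear(f)", "holding(d)"]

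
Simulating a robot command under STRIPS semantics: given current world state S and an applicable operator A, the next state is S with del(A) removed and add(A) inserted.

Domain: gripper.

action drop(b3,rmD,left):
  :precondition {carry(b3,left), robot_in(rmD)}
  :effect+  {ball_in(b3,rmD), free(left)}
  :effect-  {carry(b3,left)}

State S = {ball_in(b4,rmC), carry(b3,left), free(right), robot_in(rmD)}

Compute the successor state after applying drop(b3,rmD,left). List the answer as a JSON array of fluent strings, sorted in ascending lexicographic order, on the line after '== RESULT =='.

Compute (S \ del) ∪ add:
  pre ⊆ S: {carry(b3,left), robot_in(rmD)} ⊆ S  — applicable
  S \ del = {ball_in(b4,rmC), free(right), robot_in(rmD)}
  ∪ add   = {ball_in(b3,rmD), ball_in(b4,rmC), free(left), free(right), robot_in(rmD)}

== RESULT ==
["ball_in(b3,rmD)", "ball_in(b4,rmC)", "free(left)", "free(right)", "robot_in(rmD)"]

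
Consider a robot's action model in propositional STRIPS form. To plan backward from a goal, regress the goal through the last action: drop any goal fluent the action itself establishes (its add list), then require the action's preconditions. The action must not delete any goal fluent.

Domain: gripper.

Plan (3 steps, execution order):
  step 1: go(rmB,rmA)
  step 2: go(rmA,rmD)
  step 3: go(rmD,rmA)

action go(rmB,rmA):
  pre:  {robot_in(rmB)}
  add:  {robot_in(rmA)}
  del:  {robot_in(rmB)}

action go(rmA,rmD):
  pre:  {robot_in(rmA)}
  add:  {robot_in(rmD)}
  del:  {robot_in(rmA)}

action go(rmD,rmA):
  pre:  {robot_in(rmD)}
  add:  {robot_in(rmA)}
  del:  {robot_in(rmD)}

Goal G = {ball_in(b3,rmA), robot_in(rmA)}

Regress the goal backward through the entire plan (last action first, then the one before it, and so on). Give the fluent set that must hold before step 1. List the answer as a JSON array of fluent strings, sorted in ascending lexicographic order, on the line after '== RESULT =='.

Work backward from the goal:
  through step 3 (go(rmD,rmA)): drop {robot_in(rmA)}, keep {ball_in(b3,rmA)}, require {robot_in(rmD)}
    → {ball_in(b3,rmA), robot_in(rmD)}
  through step 2 (go(rmA,rmD)): drop {robot_in(rmD)}, keep {ball_in(b3,rmA)}, require {robot_in(rmA)}
    → {ball_in(b3,rmA), robot_in(rmA)}
  through step 1 (go(rmB,rmA)): drop {robot_in(rmA)}, keep {ball_in(b3,rmA)}, require {robot_in(rmB)}
    → {ball_in(b3,rmA), robot_in(rmB)}

== RESULT ==
["ball_in(b3,rmA)", "robot_in(rmB)"]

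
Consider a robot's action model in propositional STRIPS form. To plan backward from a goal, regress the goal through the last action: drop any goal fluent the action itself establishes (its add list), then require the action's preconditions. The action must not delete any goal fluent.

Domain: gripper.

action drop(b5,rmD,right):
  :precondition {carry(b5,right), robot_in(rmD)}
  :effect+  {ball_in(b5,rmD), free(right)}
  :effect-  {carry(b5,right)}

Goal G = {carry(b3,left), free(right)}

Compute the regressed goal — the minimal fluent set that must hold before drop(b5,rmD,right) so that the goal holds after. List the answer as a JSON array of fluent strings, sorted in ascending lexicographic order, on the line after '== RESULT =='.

Compute (G \ add) ∪ pre:
  G ∩ del = {}  (empty — regression defined)
  G \ add = {carry(b3,left), free(right)} \ {ball_in(b5,rmD), free(right)} = {carry(b3,left)}
  ∪ pre   = {carry(b3,left)} ∪ {carry(b5,right), robot_in(rmD)}
          = {carry(b3,left), carry(b5,right), robot_in(rmD)}

== RESULT ==
["carry(b3,left)", "carry(b5,right)", "robot_in(rmD)"]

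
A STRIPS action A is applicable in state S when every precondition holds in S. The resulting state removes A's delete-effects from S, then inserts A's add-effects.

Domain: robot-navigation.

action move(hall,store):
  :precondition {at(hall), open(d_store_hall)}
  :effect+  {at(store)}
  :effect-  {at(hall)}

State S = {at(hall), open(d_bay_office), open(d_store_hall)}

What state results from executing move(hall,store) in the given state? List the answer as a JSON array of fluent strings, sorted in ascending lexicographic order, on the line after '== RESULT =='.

Compute (S \ del) ∪ add:
  pre ⊆ S: {at(hall), open(d_store_hall)} ⊆ S  — applicable
  S \ del = {open(d_bay_office), open(d_store_hall)}
  ∪ add   = {at(store), open(d_bay_office), open(d_store_hall)}

== RESULT ==
["at(store)", "open(d_bay_office)", "open(d_store_hall)"]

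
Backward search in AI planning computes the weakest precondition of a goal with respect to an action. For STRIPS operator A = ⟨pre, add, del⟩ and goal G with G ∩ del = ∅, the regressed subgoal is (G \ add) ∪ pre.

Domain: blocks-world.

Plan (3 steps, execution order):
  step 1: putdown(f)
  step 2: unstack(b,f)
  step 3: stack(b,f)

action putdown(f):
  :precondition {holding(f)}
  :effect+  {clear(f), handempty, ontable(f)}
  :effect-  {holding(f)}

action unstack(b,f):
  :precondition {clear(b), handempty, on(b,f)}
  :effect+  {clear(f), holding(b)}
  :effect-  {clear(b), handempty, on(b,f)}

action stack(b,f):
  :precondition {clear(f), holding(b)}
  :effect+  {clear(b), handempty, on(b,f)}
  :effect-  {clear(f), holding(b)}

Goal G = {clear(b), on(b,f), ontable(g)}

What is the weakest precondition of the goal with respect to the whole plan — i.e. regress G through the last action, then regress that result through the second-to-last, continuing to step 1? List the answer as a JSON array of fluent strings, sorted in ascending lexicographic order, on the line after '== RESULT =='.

Regress step by step:
  through step 3 (stack(b,f)): drop {clear(b), on(b,f)}, keep {ontable(g)}, require {clear(f), holding(b)}
    → {clear(f), holding(b), ontable(g)}
  through step 2 (unstack(b,f)): drop {clear(f), holding(b)}, keep {ontable(g)}, require {clear(b), handempty, on(b,f)}
    → {clear(b), handempty, on(b,f), ontable(g)}
  through step 1 (putdown(f)): drop {handempty}, keep {clear(b), on(b,f), ontable(g)}, require {holding(f)}
    → {clear(b), holding(f), on(b,f), ontable(g)}

== RESULT ==
["clear(b)", "holding(f)", "on(b,f)", "ontable(g)"]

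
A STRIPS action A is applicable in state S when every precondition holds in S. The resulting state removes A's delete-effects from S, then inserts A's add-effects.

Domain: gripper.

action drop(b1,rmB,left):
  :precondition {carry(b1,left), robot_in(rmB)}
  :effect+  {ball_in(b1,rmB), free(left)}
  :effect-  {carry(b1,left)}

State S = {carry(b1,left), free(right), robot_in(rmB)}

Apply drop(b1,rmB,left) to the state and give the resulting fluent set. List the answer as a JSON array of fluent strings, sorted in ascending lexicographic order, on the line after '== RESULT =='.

Progress:
  pre ⊆ S: {carry(b1,left), robot_in(rmB)} ⊆ S  — applicable
  S \ del = {free(right), robot_in(rmB)}
  ∪ add   = {ball_in(b1,rmB), free(left), free(right), robot_in(rmB)}

== RESULT ==
["ball_in(b1,rmB)", "free(left)", "free(right)", "robot_in(rmB)"]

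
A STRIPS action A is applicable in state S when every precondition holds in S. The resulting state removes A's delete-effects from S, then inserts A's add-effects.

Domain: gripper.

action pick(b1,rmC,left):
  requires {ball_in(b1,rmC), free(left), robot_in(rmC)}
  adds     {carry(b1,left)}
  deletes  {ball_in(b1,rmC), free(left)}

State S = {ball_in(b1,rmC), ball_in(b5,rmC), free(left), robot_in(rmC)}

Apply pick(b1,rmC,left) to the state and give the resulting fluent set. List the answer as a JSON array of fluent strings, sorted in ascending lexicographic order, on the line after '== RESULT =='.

Progress:
  pre ⊆ S: {ball_in(b1,rmC), free(left), robot_in(rmC)} ⊆ S  — applicable
  S \ del = {ball_in(b5,rmC), robot_in(rmC)}
  ∪ add   = {ball_in(b5,rmC), carry(b1,left), robot_in(rmC)}

== RESULT ==
["ball_in(b5,rmC)", "carry(b1,left)", "robot_in(rmC)"]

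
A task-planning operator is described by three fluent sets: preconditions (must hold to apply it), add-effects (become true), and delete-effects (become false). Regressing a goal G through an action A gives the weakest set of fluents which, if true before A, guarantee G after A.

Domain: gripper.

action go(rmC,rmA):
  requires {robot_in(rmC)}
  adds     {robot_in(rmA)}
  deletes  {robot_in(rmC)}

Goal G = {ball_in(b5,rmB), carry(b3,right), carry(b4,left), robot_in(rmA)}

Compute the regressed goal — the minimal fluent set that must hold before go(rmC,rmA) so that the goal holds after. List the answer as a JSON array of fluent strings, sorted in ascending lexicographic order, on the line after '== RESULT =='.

Regress:
  G ∩ del = {}  (empty — regression defined)
  G \ add = {ball_in(b5,rmB), carry(b3,right), carry(b4,left), robot_in(rmA)} \ {robot_in(rmA)} = {ball_in(b5,rmB), carry(b3,right), carry(b4,left)}
  ∪ pre   = {ball_in(b5,rmB), carry(b3,right), carry(b4,left)} ∪ {robot_in(rmC)}
          = {ball_in(b5,rmB), carry(b3,right), carry(b4,left), robot_in(rmC)}

== RESULT ==
["ball_in(b5,rmB)", "carry(b3,right)", "carry(b4,left)", "robot_in(rmC)"]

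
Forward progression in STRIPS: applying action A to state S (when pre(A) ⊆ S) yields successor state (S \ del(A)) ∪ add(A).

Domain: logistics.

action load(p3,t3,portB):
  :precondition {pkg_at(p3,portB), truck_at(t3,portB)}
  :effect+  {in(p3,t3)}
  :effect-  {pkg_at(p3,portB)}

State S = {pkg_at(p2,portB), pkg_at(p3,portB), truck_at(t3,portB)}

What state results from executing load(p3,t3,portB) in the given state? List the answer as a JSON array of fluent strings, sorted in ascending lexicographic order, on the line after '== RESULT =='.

Compute (S \ del) ∪ add:
  pre ⊆ S: {pkg_at(p3,portB), truck_at(t3,portB)} ⊆ S  — applicable
  S \ del = {pkg_at(p2,portB), truck_at(t3,portB)}
  ∪ add   = {in(p3,t3), pkg_at(p2,portB), truck_at(t3,portB)}

== RESULT ==
["in(p3,t3)", "pkg_at(p2,portB)", "truck_at(t3,portB)"]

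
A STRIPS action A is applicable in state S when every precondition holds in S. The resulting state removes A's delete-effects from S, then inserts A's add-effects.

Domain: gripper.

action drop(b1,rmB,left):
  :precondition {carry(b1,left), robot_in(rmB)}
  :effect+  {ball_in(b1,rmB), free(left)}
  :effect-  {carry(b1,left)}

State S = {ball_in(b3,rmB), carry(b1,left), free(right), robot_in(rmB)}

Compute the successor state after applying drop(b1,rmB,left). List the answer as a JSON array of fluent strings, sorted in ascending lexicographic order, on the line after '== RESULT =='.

Compute (S \ del) ∪ add:
  pre ⊆ S: {carry(b1,left), robot_in(rmB)} ⊆ S  — applicable
  S \ del = {ball_in(b3,rmB), free(right), robot_in(rmB)}
  ∪ add   = {ball_in(b1,rmB), ball_in(b3,rmB), free(left), free(right), robot_in(rmB)}

== RESULT ==
["ball_in(b1,rmB)", "ball_in(b3,rmB)", "free(left)", "free(right)", "robot_in(rmB)"]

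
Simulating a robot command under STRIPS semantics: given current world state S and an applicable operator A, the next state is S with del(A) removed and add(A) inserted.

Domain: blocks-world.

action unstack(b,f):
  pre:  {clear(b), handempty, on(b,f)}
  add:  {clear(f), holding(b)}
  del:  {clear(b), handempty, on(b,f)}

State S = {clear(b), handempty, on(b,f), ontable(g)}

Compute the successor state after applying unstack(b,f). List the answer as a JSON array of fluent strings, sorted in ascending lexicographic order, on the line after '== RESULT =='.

Compute (S \ del) ∪ add:
  pre ⊆ S: {clear(b), handempty, on(b,f)} ⊆ S  — applicable
  S \ del = {ontable(g)}
  ∪ add   = {clear(f), holding(b), ontable(g)}

== RESULT ==
["clear(f)", "holding(b)", "ontable(g)"]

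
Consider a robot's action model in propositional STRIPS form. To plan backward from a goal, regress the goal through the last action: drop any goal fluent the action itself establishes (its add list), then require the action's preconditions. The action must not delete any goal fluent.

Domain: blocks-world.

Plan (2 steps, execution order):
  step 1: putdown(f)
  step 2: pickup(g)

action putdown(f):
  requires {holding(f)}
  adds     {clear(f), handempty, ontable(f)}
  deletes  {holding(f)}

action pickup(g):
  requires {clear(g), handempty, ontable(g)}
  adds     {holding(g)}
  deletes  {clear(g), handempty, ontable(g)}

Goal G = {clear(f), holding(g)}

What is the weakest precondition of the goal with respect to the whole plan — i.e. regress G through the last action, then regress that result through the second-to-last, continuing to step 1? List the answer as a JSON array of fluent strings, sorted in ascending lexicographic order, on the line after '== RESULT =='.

Work backward from the goal:
  through step 2 (pickup(g)): drop {holding(g)}, keep {clear(f)}, require {clear(g), handempty, ontable(g)}
    → {clear(f), clear(g), handempty, ontable(g)}
  through step 1 (putdown(f)): drop {clear(f), handempty}, keep {clear(g), ontable(g)}, require {holding(f)}
    → {clear(g), holding(f), ontable(g)}

== RESULT ==
["clear(g)", "holding(f)", "ontable(g)"]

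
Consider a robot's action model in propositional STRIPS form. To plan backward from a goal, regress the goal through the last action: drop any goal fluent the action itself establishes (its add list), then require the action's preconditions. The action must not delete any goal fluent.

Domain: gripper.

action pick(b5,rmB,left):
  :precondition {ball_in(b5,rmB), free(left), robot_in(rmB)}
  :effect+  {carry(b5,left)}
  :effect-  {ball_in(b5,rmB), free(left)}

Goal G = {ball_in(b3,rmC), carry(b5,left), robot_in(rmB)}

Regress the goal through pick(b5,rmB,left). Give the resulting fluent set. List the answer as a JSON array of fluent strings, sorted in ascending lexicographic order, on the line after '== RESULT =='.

Regress:
  G ∩ del = {}  (empty — regression defined)
  G \ add = {ball_in(b3,rmC), carry(b5,left), robot_in(rmB)} \ {carry(b5,left)} = {ball_in(b3,rmC), robot_in(rmB)}
  ∪ pre   = {ball_in(b3,rmC), robot_in(rmB)} ∪ {ball_in(b5,rmB), free(left), robot_in(rmB)}
          = {ball_in(b3,rmC), ball_in(b5,rmB), free(left), robot_in(rmB)}

== RESULT ==
["ball_in(b3,rmC)", "ball_in(b5,rmB)", "free(left)", "robot_in(rmB)"]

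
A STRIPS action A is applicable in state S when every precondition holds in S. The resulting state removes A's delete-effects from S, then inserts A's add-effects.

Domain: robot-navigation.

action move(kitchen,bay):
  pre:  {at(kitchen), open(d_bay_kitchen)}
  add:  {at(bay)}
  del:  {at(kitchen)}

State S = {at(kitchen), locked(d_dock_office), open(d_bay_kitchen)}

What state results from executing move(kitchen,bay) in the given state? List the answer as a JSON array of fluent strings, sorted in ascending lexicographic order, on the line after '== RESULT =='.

Compute (S \ del) ∪ add:
  pre ⊆ S: {at(kitchen), open(d_bay_kitchen)} ⊆ S  — applicable
  S \ del = {locked(d_dock_office), open(d_bay_kitchen)}
  ∪ add   = {at(bay), locked(d_dock_office), open(d_bay_kitchen)}

== RESULT ==
["at(bay)", "locked(d_dock_office)", "open(d_bay_kitchen)"]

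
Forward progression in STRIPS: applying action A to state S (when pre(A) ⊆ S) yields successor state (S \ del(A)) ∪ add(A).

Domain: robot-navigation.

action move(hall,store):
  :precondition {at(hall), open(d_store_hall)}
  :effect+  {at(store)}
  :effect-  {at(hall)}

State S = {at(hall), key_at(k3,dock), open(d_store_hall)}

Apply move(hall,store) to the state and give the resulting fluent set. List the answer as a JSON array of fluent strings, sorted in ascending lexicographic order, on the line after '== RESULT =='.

Progress:
  pre ⊆ S: {at(hall), open(d_store_hall)} ⊆ S  — applicable
  S \ del = {key_at(k3,dock), open(d_store_hall)}
  ∪ add   = {at(store), key_at(k3,dock), open(d_store_hall)}

== RESULT ==
["at(store)", "key_at(k3,dock)", "open(d_store_hall)"]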